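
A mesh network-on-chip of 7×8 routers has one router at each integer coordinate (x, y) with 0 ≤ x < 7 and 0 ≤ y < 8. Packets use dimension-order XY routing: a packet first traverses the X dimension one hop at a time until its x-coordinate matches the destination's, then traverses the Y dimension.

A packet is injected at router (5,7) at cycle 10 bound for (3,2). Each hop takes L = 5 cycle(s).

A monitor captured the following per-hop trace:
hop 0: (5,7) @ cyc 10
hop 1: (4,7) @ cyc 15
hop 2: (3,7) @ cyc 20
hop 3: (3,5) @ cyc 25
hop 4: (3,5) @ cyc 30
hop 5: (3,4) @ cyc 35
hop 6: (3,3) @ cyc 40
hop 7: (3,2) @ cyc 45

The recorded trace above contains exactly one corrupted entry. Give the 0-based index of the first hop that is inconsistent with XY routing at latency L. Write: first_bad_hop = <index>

  1: Δx=-1 Δy=+0 Δt=5 [ok]
  2: Δx=-1 Δy=+0 Δt=5 [ok]
  3: Δx=+0 Δy=-2 Δt=5 [BAD: non-unit step]

first_bad_hop = 3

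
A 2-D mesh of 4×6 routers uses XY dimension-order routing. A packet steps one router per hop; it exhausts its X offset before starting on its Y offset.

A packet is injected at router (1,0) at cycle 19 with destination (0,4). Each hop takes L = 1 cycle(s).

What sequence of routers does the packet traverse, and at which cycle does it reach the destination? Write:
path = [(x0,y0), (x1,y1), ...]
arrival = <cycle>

[0] x=1 y=0 t=19
[1] x=0 y=0 t=20 →W
[2] x=0 y=1 t=21 →N
[3] x=0 y=2 t=22 →N
[4] x=0 y=3 t=23 →N
[5] x=0 y=4 t=24 →N

path = [(1,0), (0,0), (0,1), (0,2), (0,3), (0,4)]
arrival = 24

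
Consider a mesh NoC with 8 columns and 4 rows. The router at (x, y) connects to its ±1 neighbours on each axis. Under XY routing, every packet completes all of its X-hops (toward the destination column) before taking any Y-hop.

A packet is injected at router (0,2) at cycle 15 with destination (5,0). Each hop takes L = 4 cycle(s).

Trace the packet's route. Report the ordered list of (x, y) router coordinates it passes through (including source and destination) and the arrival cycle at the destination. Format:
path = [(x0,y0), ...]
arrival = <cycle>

path = [(0,2), (1,2), (2,2), (3,2), (4,2), (5,2), (5,1), (5,0)]
arrival = 43

hop 0: (0,2) @ cyc 15
hop 1: (1,2) @ cyc 19  [E]
hop 2: (2,2) @ cyc 23  [E]
hop 3: (3,2) @ cyc 27  [E]
hop 4: (4,2) @ cyc 31  [E]
hop 5: (5,2) @ cyc 35  [E]
hop 6: (5,1) @ cyc 39  [S]
hop 7: (5,0) @ cyc 43  [S]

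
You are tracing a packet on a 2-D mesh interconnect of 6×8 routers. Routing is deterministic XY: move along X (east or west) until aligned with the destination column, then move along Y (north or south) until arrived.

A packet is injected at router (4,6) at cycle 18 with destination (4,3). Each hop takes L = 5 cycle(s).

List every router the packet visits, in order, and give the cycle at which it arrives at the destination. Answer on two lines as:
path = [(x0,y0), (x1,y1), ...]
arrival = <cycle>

path = [(4,6), (4,5), (4,4), (4,3)]
arrival = 33

  0. router=(4,6) cycle=18 (inject)
  1. router=(4,5) cycle=23 dir=S
  2. router=(4,4) cycle=28 dir=S
  3. router=(4,3) cycle=33 dir=S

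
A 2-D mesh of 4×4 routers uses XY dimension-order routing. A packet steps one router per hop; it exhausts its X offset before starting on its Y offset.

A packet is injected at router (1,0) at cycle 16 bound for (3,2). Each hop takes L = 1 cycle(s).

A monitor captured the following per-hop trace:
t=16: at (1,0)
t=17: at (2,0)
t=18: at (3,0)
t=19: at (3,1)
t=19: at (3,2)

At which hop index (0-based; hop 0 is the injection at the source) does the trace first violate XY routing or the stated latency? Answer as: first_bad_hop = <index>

  1: Δx=+1 Δy=+0 Δt=1 [ok]
  2: Δx=+1 Δy=+0 Δt=1 [ok]
  3: Δx=+0 Δy=+1 Δt=1 [ok]
  4: Δx=+0 Δy=+1 Δt=0 [BAD: Δcyc=0≠L]

first_bad_hop = 4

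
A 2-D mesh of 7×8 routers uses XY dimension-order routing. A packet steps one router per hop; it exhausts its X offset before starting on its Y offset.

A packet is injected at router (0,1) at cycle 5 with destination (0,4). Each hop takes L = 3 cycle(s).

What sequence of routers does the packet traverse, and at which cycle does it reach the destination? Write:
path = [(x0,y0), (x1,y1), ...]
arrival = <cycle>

path = [(0,1), (0,2), (0,3), (0,4)]
arrival = 14

hop 0: (0,1) @ cyc 5
hop 1: (0,2) @ cyc 8  [N]
hop 2: (0,3) @ cyc 11  [N]
hop 3: (0,4) @ cyc 14  [N]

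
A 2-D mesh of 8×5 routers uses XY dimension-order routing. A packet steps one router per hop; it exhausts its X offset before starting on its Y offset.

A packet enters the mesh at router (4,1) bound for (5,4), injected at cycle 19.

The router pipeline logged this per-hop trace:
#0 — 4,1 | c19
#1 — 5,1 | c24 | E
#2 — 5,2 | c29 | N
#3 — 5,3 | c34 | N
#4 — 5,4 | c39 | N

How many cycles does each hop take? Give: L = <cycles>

L = 5

Between hops 0 and 1 the cycle counter advances 24 − 19 = 5.
That increment is L by definition: L = 5.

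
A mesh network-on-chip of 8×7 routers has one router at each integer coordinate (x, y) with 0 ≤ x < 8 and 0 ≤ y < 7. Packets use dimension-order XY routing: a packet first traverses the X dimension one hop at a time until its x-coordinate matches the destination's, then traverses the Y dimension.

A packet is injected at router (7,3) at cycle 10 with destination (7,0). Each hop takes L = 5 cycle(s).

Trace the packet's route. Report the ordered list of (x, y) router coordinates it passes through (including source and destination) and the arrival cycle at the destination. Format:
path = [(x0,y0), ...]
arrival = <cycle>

path = [(7,3), (7,2), (7,1), (7,0)]
arrival = 25

t=10: at (7,3)
t=15: at (7,2) after S
t=20: at (7,1) after S
t=25: at (7,0) after S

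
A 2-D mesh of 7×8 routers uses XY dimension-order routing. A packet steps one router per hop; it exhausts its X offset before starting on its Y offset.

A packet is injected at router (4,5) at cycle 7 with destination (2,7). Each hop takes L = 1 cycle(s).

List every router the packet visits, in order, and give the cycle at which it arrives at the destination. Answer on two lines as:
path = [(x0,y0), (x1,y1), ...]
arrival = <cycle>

[0] x=4 y=5 t=7
[1] x=3 y=5 t=8 →W
[2] x=2 y=5 t=9 →W
[3] x=2 y=6 t=10 →N
[4] x=2 y=7 t=11 →N

path = [(4,5), (3,5), (2,5), (2,6), (2,7)]
arrival = 11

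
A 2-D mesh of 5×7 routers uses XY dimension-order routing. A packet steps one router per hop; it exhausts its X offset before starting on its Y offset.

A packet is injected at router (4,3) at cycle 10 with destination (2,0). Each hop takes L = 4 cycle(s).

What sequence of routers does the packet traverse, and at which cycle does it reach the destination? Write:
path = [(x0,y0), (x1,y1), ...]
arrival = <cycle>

t=10: at (4,3)
t=14: at (3,3) after W
t=18: at (2,3) after W
t=22: at (2,2) after S
t=26: at (2,1) after S
t=30: at (2,0) after S

path = [(4,3), (3,3), (2,3), (2,2), (2,1), (2,0)]
arrival = 30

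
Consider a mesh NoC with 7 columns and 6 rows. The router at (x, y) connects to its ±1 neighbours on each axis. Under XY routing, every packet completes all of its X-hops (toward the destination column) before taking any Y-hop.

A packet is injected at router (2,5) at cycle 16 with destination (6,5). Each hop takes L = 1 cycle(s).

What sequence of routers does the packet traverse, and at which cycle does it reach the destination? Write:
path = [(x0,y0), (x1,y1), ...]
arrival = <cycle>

path = [(2,5), (3,5), (4,5), (5,5), (6,5)]
arrival = 20

[0] x=2 y=5 t=16
[1] x=3 y=5 t=17 →E
[2] x=4 y=5 t=18 →E
[3] x=5 y=5 t=19 →E
[4] x=6 y=5 t=20 →E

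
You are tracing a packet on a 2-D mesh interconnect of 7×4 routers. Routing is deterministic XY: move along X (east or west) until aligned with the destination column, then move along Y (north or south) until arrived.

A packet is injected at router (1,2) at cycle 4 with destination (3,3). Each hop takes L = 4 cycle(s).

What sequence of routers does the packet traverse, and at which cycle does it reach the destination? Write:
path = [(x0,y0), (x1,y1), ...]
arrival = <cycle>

  0. router=(1,2) cycle=4 (inject)
  1. router=(2,2) cycle=8 dir=E
  2. router=(3,2) cycle=12 dir=E
  3. router=(3,3) cycle=16 dir=N

path = [(1,2), (2,2), (3,2), (3,3)]
arrival = 16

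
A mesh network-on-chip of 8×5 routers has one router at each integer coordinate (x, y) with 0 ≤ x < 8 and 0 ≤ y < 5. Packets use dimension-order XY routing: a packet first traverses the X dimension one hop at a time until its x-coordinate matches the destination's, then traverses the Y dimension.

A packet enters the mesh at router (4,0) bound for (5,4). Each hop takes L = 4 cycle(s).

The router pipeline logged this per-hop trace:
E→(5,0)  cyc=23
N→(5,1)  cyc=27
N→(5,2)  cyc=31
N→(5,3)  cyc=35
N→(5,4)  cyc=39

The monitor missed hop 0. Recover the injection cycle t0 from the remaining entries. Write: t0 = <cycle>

Hop 1 reached at cycle 23; hop k is at t0 + k·L.
Subtract one hop: t0 = 23 − 4 = 19.

t0 = 19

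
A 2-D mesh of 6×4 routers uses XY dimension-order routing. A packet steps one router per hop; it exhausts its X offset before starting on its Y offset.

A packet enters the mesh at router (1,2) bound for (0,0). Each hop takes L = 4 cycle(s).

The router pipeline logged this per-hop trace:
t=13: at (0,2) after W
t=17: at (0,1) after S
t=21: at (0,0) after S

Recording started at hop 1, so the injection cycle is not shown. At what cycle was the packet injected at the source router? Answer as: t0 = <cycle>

t0 = 9

The first recorded entry is hop 1 at cycle 13.
So t0 = 13 − 1·4 = 9.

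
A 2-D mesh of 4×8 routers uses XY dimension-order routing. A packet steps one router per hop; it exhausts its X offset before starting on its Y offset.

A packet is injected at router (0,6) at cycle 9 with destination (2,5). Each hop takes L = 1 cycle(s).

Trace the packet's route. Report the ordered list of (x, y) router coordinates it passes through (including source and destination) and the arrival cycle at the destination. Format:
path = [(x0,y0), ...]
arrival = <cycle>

path = [(0,6), (1,6), (2,6), (2,5)]
arrival = 12

#0 — 0,6 | c9
#1 — 1,6 | c10 | E
#2 — 2,6 | c11 | E
#3 — 2,5 | c12 | S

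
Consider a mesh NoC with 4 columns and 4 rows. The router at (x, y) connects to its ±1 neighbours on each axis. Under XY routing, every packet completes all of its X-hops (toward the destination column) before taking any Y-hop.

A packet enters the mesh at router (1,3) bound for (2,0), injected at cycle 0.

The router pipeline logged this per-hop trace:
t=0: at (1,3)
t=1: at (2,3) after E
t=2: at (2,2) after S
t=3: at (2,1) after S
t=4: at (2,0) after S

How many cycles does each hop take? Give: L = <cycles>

L = 1

cyc[1] − cyc[0] = 1 − 0 = 1.
Each hop adds L, hence L = 1.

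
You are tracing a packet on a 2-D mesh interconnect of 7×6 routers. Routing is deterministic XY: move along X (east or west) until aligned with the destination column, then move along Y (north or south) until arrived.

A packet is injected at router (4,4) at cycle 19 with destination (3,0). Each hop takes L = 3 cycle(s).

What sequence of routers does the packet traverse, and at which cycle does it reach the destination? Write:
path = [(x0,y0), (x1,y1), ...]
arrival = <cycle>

  0. router=(4,4) cycle=19 (inject)
  1. router=(3,4) cycle=22 dir=W
  2. router=(3,3) cycle=25 dir=S
  3. router=(3,2) cycle=28 dir=S
  4. router=(3,1) cycle=31 dir=S
  5. router=(3,0) cycle=34 dir=S

path = [(4,4), (3,4), (3,3), (3,2), (3,1), (3,0)]
arrival = 34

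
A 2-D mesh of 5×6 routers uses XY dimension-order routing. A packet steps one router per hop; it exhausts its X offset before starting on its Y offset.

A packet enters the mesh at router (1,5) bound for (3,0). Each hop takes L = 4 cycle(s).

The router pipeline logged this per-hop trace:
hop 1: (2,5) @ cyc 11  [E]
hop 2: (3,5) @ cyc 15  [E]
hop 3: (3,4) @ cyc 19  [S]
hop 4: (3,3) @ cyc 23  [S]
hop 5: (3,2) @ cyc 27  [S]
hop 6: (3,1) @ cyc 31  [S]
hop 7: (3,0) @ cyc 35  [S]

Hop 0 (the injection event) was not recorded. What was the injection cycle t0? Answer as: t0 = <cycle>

The first recorded entry is hop 1 at cycle 11.
Therefore t0 = 11 − L = 7.

t0 = 7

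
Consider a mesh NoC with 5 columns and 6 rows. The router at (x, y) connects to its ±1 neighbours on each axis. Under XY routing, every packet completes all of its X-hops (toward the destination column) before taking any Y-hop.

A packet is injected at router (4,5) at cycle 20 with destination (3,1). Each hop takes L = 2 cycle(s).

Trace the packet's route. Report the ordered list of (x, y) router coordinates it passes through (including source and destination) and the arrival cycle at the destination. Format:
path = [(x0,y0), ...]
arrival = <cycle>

path = [(4,5), (3,5), (3,4), (3,3), (3,2), (3,1)]
arrival = 30

#0 — 4,5 | c20
#1 — 3,5 | c22 | W
#2 — 3,4 | c24 | S
#3 — 3,3 | c26 | S
#4 — 3,2 | c28 | S
#5 — 3,1 | c30 | S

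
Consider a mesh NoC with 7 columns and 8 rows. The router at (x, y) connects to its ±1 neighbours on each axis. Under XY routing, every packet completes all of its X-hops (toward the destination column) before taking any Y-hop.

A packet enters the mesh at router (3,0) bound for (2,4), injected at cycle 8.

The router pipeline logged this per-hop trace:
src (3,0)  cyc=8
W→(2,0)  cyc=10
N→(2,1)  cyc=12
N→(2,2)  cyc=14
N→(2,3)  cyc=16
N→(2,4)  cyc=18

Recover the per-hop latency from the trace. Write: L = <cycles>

L = 2

From hop 0 (8) to hop 1 (10): +2 cycles.
Per-hop latency L = Δcyc = 2.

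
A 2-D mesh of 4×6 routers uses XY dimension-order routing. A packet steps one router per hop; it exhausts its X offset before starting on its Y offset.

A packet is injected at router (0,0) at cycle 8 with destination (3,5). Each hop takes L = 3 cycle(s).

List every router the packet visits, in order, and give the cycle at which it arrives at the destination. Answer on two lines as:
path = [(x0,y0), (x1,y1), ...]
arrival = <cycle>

path = [(0,0), (1,0), (2,0), (3,0), (3,1), (3,2), (3,3), (3,4), (3,5)]
arrival = 32

[0] x=0 y=0 t=8
[1] x=1 y=0 t=11 →E
[2] x=2 y=0 t=14 →E
[3] x=3 y=0 t=17 →E
[4] x=3 y=1 t=20 →N
[5] x=3 y=2 t=23 →N
[6] x=3 y=3 t=26 →N
[7] x=3 y=4 t=29 →N
[8] x=3 y=5 t=32 →N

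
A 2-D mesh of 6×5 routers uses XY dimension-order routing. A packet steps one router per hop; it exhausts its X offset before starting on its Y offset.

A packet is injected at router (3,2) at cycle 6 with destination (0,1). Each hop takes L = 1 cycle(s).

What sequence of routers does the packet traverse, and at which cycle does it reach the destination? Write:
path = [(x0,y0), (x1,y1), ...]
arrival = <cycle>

src (3,2)  cyc=6
W→(2,2)  cyc=7
W→(1,2)  cyc=8
W→(0,2)  cyc=9
S→(0,1)  cyc=10

path = [(3,2), (2,2), (1,2), (0,2), (0,1)]
arrival = 10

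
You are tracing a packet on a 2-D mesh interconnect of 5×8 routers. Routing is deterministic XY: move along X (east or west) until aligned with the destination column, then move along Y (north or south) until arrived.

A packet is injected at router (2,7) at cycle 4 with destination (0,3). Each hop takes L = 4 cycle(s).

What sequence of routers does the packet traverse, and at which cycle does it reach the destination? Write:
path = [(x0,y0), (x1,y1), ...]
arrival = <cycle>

[0] x=2 y=7 t=4
[1] x=1 y=7 t=8 →W
[2] x=0 y=7 t=12 →W
[3] x=0 y=6 t=16 →S
[4] x=0 y=5 t=20 →S
[5] x=0 y=4 t=24 →S
[6] x=0 y=3 t=28 →S

path = [(2,7), (1,7), (0,7), (0,6), (0,5), (0,4), (0,3)]
arrival = 28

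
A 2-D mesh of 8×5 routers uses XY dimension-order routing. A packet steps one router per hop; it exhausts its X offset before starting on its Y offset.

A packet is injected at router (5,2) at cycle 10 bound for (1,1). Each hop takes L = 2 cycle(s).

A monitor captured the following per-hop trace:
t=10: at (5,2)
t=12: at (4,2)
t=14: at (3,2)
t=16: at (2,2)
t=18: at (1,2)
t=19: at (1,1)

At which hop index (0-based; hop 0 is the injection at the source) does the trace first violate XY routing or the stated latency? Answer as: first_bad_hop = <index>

first_bad_hop = 5

  1: Δx=-1 Δy=+0 Δt=2 [ok]
  2: Δx=-1 Δy=+0 Δt=2 [ok]
  3: Δx=-1 Δy=+0 Δt=2 [ok]
  4: Δx=-1 Δy=+0 Δt=2 [ok]
  5: Δx=+0 Δy=-1 Δt=1 [BAD: Δcyc=1≠L]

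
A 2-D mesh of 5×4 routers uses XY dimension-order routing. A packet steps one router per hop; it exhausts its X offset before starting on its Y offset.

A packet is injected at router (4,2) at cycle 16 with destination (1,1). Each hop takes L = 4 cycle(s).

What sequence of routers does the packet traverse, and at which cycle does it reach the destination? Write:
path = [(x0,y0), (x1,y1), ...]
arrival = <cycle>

[0] x=4 y=2 t=16
[1] x=3 y=2 t=20 →W
[2] x=2 y=2 t=24 →W
[3] x=1 y=2 t=28 →W
[4] x=1 y=1 t=32 →S

path = [(4,2), (3,2), (2,2), (1,2), (1,1)]
arrival = 32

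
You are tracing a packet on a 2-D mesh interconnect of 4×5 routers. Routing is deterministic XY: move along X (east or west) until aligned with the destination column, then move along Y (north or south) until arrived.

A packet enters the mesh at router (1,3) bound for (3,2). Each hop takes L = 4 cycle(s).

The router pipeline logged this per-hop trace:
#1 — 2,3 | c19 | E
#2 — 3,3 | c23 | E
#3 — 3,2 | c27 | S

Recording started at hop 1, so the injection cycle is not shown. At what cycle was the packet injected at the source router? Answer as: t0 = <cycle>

The first recorded entry is hop 1 at cycle 19.
Subtract one hop: t0 = 19 − 4 = 15.

t0 = 15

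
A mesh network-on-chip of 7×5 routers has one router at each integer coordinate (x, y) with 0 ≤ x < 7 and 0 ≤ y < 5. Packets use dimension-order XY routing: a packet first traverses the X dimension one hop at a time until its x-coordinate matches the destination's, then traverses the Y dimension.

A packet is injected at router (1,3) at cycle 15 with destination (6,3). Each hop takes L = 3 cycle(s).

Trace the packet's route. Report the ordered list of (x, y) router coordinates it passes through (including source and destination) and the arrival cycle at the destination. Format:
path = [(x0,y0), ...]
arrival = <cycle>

path = [(1,3), (2,3), (3,3), (4,3), (5,3), (6,3)]
arrival = 30

  0. router=(1,3) cycle=15 (inject)
  1. router=(2,3) cycle=18 dir=E
  2. router=(3,3) cycle=21 dir=E
  3. router=(4,3) cycle=24 dir=E
  4. router=(5,3) cycle=27 dir=E
  5. router=(6,3) cycle=30 dir=E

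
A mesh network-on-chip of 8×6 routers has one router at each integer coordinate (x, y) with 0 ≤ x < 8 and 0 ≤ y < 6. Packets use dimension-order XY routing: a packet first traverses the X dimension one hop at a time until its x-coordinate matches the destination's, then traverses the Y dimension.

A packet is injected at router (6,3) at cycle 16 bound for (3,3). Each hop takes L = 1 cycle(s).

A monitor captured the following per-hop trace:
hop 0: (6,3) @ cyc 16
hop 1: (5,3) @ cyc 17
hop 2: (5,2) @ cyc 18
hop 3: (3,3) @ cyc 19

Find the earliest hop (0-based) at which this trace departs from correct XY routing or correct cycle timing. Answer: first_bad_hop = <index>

  1: Δx=-1 Δy=+0 Δt=1 [ok]
  2: Δx=+0 Δy=-1 Δt=1 [BAD: Y-move but x=5≠3]

first_bad_hop = 2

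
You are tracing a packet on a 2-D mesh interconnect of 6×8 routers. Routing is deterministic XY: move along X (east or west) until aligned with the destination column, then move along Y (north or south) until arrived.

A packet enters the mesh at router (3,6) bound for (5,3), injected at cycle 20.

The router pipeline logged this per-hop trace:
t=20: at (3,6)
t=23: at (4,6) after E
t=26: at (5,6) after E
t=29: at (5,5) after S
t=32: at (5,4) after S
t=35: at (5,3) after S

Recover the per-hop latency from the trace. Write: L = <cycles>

L = 3

From hop 0 (20) to hop 1 (23): +3 cycles.
Each hop adds L, hence L = 3.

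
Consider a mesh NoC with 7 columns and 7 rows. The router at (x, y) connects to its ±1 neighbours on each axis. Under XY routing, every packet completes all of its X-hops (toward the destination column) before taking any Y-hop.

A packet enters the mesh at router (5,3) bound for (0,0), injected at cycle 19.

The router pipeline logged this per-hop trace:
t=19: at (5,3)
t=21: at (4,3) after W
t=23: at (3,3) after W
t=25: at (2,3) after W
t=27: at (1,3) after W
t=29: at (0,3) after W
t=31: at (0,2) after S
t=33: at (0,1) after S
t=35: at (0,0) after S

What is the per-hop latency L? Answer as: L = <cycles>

L = 2

cyc[1] − cyc[0] = 21 − 19 = 2.
Each hop adds L, hence L = 2.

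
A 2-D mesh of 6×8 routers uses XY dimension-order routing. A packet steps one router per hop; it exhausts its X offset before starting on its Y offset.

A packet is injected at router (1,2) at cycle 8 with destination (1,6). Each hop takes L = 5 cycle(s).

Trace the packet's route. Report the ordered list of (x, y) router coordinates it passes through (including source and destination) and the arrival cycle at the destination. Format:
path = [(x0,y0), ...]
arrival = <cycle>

t=8: at (1,2)
t=13: at (1,3) after N
t=18: at (1,4) after N
t=23: at (1,5) after N
t=28: at (1,6) after N

path = [(1,2), (1,3), (1,4), (1,5), (1,6)]
arrival = 28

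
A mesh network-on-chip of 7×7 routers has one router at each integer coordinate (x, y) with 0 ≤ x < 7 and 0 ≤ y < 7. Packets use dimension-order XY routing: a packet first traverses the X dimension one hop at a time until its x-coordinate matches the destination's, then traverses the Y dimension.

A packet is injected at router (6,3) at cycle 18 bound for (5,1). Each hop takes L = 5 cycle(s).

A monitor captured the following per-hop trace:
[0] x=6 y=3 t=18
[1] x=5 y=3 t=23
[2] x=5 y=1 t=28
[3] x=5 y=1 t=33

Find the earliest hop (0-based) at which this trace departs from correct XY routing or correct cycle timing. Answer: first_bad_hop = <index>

first_bad_hop = 2

hop 1: step (-1,+0), +5 cyc — ok
hop 2: step (+0,-2), +5 cyc — BAD: non-unit step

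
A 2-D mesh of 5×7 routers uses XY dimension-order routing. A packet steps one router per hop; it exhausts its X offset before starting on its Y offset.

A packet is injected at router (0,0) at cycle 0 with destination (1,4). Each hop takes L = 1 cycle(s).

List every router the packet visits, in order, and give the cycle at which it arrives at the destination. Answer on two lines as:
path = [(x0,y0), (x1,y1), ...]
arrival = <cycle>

path = [(0,0), (1,0), (1,1), (1,2), (1,3), (1,4)]
arrival = 5

[0] x=0 y=0 t=0
[1] x=1 y=0 t=1 →E
[2] x=1 y=1 t=2 →N
[3] x=1 y=2 t=3 →N
[4] x=1 y=3 t=4 →N
[5] x=1 y=4 t=5 →N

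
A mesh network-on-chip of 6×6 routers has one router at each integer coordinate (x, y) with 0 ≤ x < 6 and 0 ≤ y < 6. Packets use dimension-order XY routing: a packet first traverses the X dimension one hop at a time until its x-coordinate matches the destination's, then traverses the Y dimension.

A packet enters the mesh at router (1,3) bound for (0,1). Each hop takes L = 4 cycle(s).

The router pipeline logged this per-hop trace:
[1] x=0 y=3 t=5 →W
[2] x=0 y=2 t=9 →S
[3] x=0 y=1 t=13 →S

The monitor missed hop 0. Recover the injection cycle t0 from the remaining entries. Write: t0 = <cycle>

t0 = 1

The first recorded entry is hop 1 at cycle 5.
Subtract one hop: t0 = 5 − 4 = 1.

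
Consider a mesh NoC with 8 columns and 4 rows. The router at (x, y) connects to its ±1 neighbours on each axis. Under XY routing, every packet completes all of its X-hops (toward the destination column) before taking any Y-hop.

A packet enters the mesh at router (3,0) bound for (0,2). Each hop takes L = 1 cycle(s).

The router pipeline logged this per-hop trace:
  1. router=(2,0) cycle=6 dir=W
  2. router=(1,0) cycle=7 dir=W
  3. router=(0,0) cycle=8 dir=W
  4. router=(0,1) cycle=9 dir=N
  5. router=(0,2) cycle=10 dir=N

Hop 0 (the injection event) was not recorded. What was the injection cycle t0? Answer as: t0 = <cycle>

t0 = 5

The first recorded entry is hop 1 at cycle 6.
Subtract one hop: t0 = 6 − 1 = 5.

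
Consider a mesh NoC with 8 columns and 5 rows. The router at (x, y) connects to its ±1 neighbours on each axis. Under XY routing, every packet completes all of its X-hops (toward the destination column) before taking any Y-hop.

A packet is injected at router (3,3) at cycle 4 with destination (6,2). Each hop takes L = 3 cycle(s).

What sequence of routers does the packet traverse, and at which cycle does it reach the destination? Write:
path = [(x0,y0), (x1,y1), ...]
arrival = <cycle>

path = [(3,3), (4,3), (5,3), (6,3), (6,2)]
arrival = 16

  0. router=(3,3) cycle=4 (inject)
  1. router=(4,3) cycle=7 dir=E
  2. router=(5,3) cycle=10 dir=E
  3. router=(6,3) cycle=13 dir=E
  4. router=(6,2) cycle=16 dir=S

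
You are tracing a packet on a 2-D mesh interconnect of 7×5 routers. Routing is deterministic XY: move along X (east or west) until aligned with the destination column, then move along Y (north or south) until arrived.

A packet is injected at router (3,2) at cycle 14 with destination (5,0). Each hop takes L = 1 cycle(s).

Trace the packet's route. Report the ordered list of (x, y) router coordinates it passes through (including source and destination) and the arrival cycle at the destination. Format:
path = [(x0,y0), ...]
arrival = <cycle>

hop 0: (3,2) @ cyc 14
hop 1: (4,2) @ cyc 15  [E]
hop 2: (5,2) @ cyc 16  [E]
hop 3: (5,1) @ cyc 17  [S]
hop 4: (5,0) @ cyc 18  [S]

path = [(3,2), (4,2), (5,2), (5,1), (5,0)]
arrival = 18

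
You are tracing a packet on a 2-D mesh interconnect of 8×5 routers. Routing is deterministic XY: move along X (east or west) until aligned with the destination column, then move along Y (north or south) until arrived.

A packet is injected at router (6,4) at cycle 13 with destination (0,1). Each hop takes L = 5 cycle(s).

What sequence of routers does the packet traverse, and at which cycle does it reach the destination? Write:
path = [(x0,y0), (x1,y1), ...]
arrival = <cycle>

path = [(6,4), (5,4), (4,4), (3,4), (2,4), (1,4), (0,4), (0,3), (0,2), (0,1)]
arrival = 58

hop 0: (6,4) @ cyc 13
hop 1: (5,4) @ cyc 18  [W]
hop 2: (4,4) @ cyc 23  [W]
hop 3: (3,4) @ cyc 28  [W]
hop 4: (2,4) @ cyc 33  [W]
hop 5: (1,4) @ cyc 38  [W]
hop 6: (0,4) @ cyc 43  [W]
hop 7: (0,3) @ cyc 48  [S]
hop 8: (0,2) @ cyc 53  [S]
hop 9: (0,1) @ cyc 58  [S]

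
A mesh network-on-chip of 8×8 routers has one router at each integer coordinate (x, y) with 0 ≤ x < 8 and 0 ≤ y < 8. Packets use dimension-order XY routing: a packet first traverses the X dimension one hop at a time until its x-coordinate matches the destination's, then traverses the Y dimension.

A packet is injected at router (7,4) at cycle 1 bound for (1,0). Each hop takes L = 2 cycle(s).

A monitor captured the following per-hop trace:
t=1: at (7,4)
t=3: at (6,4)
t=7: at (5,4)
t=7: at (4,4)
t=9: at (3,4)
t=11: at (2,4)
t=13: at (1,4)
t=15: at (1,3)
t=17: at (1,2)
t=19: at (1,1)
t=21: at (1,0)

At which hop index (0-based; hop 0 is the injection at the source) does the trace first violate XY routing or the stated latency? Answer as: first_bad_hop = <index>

[1] (-1,+0) / 2c ⇒ ok
[2] (-1,+0) / 4c ⇒ BAD: Δcyc=4≠L

first_bad_hop = 2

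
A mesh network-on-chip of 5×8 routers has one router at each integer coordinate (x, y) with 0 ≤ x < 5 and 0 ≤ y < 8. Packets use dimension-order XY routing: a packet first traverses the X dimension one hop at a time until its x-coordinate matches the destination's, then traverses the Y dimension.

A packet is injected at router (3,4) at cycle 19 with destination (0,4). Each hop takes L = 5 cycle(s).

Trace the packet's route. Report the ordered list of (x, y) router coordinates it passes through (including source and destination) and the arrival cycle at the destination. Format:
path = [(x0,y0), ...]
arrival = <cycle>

path = [(3,4), (2,4), (1,4), (0,4)]
arrival = 34

#0 — 3,4 | c19
#1 — 2,4 | c24 | W
#2 — 1,4 | c29 | W
#3 — 0,4 | c34 | W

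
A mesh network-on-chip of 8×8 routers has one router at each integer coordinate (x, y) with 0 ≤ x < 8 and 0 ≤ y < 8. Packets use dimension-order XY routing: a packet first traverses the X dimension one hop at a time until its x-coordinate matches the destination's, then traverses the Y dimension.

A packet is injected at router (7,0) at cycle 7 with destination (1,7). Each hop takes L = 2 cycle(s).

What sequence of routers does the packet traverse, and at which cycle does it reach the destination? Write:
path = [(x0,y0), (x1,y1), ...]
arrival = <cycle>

path = [(7,0), (6,0), (5,0), (4,0), (3,0), (2,0), (1,0), (1,1), (1,2), (1,3), (1,4), (1,5), (1,6), (1,7)]
arrival = 33

hop 0: (7,0) @ cyc 7
hop 1: (6,0) @ cyc 9  [W]
hop 2: (5,0) @ cyc 11  [W]
hop 3: (4,0) @ cyc 13  [W]
hop 4: (3,0) @ cyc 15  [W]
hop 5: (2,0) @ cyc 17  [W]
hop 6: (1,0) @ cyc 19  [W]
hop 7: (1,1) @ cyc 21  [N]
hop 8: (1,2) @ cyc 23  [N]
hop 9: (1,3) @ cyc 25  [N]
hop 10: (1,4) @ cyc 27  [N]
hop 11: (1,5) @ cyc 29  [N]
hop 12: (1,6) @ cyc 31  [N]
hop 13: (1,7) @ cyc 33  [N]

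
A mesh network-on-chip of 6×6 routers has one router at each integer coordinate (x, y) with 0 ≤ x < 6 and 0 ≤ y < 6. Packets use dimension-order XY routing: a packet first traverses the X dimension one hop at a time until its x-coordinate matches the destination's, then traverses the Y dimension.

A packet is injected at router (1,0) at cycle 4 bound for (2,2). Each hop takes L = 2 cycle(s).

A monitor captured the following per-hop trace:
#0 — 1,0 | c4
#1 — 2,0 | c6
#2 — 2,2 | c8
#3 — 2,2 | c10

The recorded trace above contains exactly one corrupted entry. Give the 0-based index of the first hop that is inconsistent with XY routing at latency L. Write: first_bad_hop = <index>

[1] (+1,+0) / 2c ⇒ ok
[2] (+0,+2) / 2c ⇒ BAD: non-unit step

first_bad_hop = 2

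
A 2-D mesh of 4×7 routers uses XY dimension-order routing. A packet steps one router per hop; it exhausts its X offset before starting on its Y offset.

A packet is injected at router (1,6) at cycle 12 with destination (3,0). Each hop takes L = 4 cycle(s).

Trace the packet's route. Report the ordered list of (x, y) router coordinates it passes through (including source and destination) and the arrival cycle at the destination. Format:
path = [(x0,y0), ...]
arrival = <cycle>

path = [(1,6), (2,6), (3,6), (3,5), (3,4), (3,3), (3,2), (3,1), (3,0)]
arrival = 44

[0] x=1 y=6 t=12
[1] x=2 y=6 t=16 →E
[2] x=3 y=6 t=20 →E
[3] x=3 y=5 t=24 →S
[4] x=3 y=4 t=28 →S
[5] x=3 y=3 t=32 →S
[6] x=3 y=2 t=36 →S
[7] x=3 y=1 t=40 →S
[8] x=3 y=0 t=44 →S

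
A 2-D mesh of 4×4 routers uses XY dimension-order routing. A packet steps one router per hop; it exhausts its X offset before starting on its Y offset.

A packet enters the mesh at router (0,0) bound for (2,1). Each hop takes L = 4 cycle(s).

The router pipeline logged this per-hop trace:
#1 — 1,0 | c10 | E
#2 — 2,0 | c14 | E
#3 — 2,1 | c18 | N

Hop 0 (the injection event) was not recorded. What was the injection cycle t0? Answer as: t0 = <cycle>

The first recorded entry is hop 1 at cycle 10.
So t0 = 10 − 1·4 = 6.

t0 = 6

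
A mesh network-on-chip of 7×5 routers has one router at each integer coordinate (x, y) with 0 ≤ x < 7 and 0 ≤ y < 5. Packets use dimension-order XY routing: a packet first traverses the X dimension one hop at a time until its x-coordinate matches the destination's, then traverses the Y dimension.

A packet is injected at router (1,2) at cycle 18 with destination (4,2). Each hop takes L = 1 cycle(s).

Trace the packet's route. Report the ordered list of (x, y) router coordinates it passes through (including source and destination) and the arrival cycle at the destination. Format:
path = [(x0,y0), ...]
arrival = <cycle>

#0 — 1,2 | c18
#1 — 2,2 | c19 | E
#2 — 3,2 | c20 | E
#3 — 4,2 | c21 | E

path = [(1,2), (2,2), (3,2), (4,2)]
arrival = 21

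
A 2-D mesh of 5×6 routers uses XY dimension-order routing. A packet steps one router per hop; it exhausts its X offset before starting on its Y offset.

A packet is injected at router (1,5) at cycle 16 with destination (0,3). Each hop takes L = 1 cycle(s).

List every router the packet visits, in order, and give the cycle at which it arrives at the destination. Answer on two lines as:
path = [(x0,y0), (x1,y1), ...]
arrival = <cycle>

t=16: at (1,5)
t=17: at (0,5) after W
t=18: at (0,4) after S
t=19: at (0,3) after S

path = [(1,5), (0,5), (0,4), (0,3)]
arrival = 19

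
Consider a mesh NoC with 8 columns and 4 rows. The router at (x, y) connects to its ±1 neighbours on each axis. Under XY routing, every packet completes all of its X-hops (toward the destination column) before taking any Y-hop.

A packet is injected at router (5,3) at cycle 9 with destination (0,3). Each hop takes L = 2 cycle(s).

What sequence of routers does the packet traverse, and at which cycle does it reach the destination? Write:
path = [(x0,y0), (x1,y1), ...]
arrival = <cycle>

path = [(5,3), (4,3), (3,3), (2,3), (1,3), (0,3)]
arrival = 19

#0 — 5,3 | c9
#1 — 4,3 | c11 | W
#2 — 3,3 | c13 | W
#3 — 2,3 | c15 | W
#4 — 1,3 | c17 | W
#5 — 0,3 | c19 | W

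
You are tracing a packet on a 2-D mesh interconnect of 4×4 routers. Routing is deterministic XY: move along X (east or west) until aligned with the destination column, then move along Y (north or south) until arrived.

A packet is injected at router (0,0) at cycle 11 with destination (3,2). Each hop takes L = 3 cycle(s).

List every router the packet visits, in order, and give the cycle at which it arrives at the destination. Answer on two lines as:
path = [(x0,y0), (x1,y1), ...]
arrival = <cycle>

hop 0: (0,0) @ cyc 11
hop 1: (1,0) @ cyc 14  [E]
hop 2: (2,0) @ cyc 17  [E]
hop 3: (3,0) @ cyc 20  [E]
hop 4: (3,1) @ cyc 23  [N]
hop 5: (3,2) @ cyc 26  [N]

path = [(0,0), (1,0), (2,0), (3,0), (3,1), (3,2)]
arrival = 26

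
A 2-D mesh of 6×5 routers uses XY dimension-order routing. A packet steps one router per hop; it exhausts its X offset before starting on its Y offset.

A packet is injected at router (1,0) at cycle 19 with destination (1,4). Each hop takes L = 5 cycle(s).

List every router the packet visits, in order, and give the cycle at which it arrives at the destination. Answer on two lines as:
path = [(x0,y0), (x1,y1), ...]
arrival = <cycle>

path = [(1,0), (1,1), (1,2), (1,3), (1,4)]
arrival = 39

hop 0: (1,0) @ cyc 19
hop 1: (1,1) @ cyc 24  [N]
hop 2: (1,2) @ cyc 29  [N]
hop 3: (1,3) @ cyc 34  [N]
hop 4: (1,4) @ cyc 39  [N]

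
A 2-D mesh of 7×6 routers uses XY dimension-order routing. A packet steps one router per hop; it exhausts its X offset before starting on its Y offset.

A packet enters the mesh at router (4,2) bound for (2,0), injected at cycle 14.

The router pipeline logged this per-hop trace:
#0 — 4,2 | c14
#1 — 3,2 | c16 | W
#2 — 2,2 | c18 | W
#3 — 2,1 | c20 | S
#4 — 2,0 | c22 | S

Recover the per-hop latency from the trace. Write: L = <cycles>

Δcyc across hop 0→1: 16 − 14 = 2.
Per-hop latency L = Δcyc = 2.

L = 2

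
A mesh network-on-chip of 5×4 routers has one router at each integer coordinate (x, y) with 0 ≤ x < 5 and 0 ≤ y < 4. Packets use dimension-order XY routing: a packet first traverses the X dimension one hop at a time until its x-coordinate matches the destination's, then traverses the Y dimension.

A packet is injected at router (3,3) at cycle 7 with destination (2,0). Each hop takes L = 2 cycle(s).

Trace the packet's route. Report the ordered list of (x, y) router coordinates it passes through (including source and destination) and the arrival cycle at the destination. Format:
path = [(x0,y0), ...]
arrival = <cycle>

path = [(3,3), (2,3), (2,2), (2,1), (2,0)]
arrival = 15

[0] x=3 y=3 t=7
[1] x=2 y=3 t=9 →W
[2] x=2 y=2 t=11 →S
[3] x=2 y=1 t=13 →S
[4] x=2 y=0 t=15 →S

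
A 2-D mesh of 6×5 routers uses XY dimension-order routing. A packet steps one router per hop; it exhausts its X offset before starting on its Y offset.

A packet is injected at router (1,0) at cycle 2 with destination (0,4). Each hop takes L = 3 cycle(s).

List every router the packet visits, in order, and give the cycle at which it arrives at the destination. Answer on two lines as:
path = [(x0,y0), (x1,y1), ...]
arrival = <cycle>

t=2: at (1,0)
t=5: at (0,0) after W
t=8: at (0,1) after N
t=11: at (0,2) after N
t=14: at (0,3) after N
t=17: at (0,4) after N

path = [(1,0), (0,0), (0,1), (0,2), (0,3), (0,4)]
arrival = 17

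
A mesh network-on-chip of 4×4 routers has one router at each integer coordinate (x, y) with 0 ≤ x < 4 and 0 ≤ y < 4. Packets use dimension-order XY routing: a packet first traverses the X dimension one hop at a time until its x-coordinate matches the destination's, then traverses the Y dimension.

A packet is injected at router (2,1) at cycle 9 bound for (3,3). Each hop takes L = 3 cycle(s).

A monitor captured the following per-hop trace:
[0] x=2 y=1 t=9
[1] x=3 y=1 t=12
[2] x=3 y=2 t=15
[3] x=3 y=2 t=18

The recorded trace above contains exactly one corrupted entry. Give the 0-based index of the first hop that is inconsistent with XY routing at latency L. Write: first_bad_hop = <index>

hop 1: step (+1,+0), +3 cyc — ok
hop 2: step (+0,+1), +3 cyc — ok
hop 3: step (+0,+0), +3 cyc — BAD: non-unit step

first_bad_hop = 3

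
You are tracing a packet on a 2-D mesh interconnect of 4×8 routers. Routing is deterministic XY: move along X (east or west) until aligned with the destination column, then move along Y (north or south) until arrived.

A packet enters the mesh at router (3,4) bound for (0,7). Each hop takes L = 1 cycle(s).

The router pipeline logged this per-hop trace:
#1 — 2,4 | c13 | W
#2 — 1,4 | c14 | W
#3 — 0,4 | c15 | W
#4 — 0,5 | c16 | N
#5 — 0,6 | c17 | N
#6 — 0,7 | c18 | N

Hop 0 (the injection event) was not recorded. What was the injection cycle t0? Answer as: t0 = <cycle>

t0 = 12

cyc[1] = 13 and cyc[k] = t0 + k·L for every k.
So t0 = 13 − 1·1 = 12.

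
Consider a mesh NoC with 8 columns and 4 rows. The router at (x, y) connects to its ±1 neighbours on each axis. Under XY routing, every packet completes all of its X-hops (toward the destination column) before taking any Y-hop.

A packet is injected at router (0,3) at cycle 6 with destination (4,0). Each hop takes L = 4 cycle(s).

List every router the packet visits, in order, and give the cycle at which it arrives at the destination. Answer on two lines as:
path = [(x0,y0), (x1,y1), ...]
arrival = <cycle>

path = [(0,3), (1,3), (2,3), (3,3), (4,3), (4,2), (4,1), (4,0)]
arrival = 34

hop 0: (0,3) @ cyc 6
hop 1: (1,3) @ cyc 10  [E]
hop 2: (2,3) @ cyc 14  [E]
hop 3: (3,3) @ cyc 18  [E]
hop 4: (4,3) @ cyc 22  [E]
hop 5: (4,2) @ cyc 26  [S]
hop 6: (4,1) @ cyc 30  [S]
hop 7: (4,0) @ cyc 34  [S]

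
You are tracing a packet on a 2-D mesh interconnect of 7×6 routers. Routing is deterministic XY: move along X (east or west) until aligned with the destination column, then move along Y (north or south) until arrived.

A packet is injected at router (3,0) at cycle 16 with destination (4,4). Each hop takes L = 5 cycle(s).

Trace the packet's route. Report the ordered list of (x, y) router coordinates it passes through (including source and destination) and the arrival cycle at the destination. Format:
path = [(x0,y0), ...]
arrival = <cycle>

path = [(3,0), (4,0), (4,1), (4,2), (4,3), (4,4)]
arrival = 41

  0. router=(3,0) cycle=16 (inject)
  1. router=(4,0) cycle=21 dir=E
  2. router=(4,1) cycle=26 dir=N
  3. router=(4,2) cycle=31 dir=N
  4. router=(4,3) cycle=36 dir=N
  5. router=(4,4) cycle=41 dir=N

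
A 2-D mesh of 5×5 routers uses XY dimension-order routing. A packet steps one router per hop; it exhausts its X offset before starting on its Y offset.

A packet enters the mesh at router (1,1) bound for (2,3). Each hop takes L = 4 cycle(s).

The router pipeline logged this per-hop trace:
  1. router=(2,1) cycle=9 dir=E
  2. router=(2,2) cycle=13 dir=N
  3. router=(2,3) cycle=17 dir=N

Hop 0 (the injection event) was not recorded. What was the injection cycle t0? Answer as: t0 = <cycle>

The first recorded entry is hop 1 at cycle 9.
So t0 = 9 − 1·4 = 5.

t0 = 5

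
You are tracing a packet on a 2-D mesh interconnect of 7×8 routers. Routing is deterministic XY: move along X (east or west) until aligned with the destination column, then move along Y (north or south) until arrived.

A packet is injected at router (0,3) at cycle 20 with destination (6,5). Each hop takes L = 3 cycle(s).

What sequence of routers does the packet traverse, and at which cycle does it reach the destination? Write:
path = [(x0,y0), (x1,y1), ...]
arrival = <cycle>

src (0,3)  cyc=20
E→(1,3)  cyc=23
E→(2,3)  cyc=26
E→(3,3)  cyc=29
E→(4,3)  cyc=32
E→(5,3)  cyc=35
E→(6,3)  cyc=38
N→(6,4)  cyc=41
N→(6,5)  cyc=44

path = [(0,3), (1,3), (2,3), (3,3), (4,3), (5,3), (6,3), (6,4), (6,5)]
arrival = 44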